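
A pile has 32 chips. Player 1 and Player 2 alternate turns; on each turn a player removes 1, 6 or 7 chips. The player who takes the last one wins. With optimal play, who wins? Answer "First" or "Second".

Positions where the player to move wins (W) vs loses (L):
i:   0  1  2  3  4  5  6  7  8  9 10 11 12 13 14 15 16 17 18 19 20 21 22 23 24 25 26 27 28 29 30 31 32
     L  W  L  W  L  W  W  W  W  W  W  W  L  W  L  W  L  W  W  W  W  W  W  W  L  W  L  W  L  W  W  W  W
Position 32 is W, so the first player wins.

First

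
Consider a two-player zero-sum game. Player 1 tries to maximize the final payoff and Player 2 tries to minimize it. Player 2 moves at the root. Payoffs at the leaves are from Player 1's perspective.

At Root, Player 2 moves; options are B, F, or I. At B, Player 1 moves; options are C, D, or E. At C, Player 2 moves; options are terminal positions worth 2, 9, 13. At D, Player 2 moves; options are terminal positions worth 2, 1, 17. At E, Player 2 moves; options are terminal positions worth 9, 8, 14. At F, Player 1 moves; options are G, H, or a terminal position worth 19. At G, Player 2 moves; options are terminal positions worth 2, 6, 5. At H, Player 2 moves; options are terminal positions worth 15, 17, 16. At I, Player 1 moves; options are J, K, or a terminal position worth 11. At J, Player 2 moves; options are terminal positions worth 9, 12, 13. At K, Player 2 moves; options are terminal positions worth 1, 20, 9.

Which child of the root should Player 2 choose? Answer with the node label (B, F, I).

C (Player 2): min(2, 9, 13) = 2
D (Player 2): min(2, 1, 17) = 1
E (Player 2): min(9, 8, 14) = 8
B (Player 1): max(2, 1, 8) = 8
G (Player 2): min(2, 6, 5) = 2
H (Player 2): min(15, 17, 16) = 15
F (Player 1): max(2, 15, 19) = 19
J (Player 2): min(9, 12, 13) = 9
K (Player 2): min(1, 20, 9) = 1
I (Player 1): max(9, 1, 11) = 11
Root (Player 2): min(8, 19, 11) = 8
Player 2 picks the child with the lowest value: B (value 8).

B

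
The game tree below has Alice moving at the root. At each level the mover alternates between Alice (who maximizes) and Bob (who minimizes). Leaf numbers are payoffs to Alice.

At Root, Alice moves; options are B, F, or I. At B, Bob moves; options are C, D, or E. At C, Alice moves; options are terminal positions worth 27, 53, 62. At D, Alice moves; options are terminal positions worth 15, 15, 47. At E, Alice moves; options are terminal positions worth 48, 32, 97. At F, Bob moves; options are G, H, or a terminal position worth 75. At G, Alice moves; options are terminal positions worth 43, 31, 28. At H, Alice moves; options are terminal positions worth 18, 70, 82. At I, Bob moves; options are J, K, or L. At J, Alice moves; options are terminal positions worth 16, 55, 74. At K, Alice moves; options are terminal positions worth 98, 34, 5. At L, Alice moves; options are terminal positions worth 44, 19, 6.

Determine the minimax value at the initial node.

47

C (Alice): max(27, 53, 62) = 62
D (Alice): max(15, 15, 47) = 47
E (Alice): max(48, 32, 97) = 97
B (Bob): min(62, 47, 97) = 47
G (Alice): max(43, 31, 28) = 43
H (Alice): max(18, 70, 82) = 82
F (Bob): min(43, 82, 75) = 43
J (Alice): max(16, 55, 74) = 74
K (Alice): max(98, 34, 5) = 98
L (Alice): max(44, 19, 6) = 44
I (Bob): min(74, 98, 44) = 44
Root (Alice): max(47, 43, 44) = 47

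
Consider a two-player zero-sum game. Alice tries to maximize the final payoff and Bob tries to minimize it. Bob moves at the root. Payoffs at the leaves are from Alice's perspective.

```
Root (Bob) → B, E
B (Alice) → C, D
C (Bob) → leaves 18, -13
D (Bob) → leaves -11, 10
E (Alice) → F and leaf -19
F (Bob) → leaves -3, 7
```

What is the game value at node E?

F: min(-3, 7) = -3
E: max(-3, -19) = -3

-3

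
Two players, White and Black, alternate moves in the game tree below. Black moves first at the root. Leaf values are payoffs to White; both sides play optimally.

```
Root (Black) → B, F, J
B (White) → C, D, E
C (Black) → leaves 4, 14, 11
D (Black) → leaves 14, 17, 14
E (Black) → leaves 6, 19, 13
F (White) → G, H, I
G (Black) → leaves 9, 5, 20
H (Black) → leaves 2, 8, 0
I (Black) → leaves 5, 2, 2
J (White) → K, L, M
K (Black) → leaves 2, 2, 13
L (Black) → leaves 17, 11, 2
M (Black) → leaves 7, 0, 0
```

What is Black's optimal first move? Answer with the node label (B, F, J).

J

C (Black): min(4, 14, 11) = 4
D (Black): min(14, 17, 14) = 14
E (Black): min(6, 19, 13) = 6
B (White): max(4, 14, 6) = 14
G (Black): min(9, 5, 20) = 5
H (Black): min(2, 8, 0) = 0
I (Black): min(5, 2, 2) = 2
F (White): max(5, 0, 2) = 5
K (Black): min(2, 2, 13) = 2
L (Black): min(17, 11, 2) = 2
M (Black): min(7, 0, 0) = 0
J (White): max(2, 2, 0) = 2
Root (Black): min(14, 5, 2) = 2
Black picks the child with the lowest value: J (value 2).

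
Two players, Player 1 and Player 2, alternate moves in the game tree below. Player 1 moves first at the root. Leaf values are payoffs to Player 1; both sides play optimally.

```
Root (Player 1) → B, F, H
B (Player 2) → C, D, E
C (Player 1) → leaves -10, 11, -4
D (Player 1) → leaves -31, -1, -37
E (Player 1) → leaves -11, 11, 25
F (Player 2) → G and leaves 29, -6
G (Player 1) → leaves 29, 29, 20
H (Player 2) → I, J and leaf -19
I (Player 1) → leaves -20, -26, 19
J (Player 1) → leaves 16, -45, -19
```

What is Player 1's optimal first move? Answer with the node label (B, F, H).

B

C (Player 1): max(-10, 11, -4) = 11
D (Player 1): max(-31, -1, -37) = -1
E (Player 1): max(-11, 11, 25) = 25
B (Player 2): min(11, -1, 25) = -1
G (Player 1): max(29, 29, 20) = 29
F (Player 2): min(29, 29, -6) = -6
I (Player 1): max(-20, -26, 19) = 19
J (Player 1): max(16, -45, -19) = 16
H (Player 2): min(19, 16, -19) = -19
Root (Player 1): max(-1, -6, -19) = -1
Player 1 picks the child with the highest value: B (value -1).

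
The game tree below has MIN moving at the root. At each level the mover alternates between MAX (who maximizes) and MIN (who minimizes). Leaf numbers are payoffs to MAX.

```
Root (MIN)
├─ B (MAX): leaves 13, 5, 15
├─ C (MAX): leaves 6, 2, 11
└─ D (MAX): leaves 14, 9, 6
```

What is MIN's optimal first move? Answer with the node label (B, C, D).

C

B (MAX): max(13, 5, 15) = 15
C (MAX): max(6, 2, 11) = 11
D (MAX): max(14, 9, 6) = 14
Root (MIN): min(15, 11, 14) = 11
MIN picks the child with the lowest value: C (value 11).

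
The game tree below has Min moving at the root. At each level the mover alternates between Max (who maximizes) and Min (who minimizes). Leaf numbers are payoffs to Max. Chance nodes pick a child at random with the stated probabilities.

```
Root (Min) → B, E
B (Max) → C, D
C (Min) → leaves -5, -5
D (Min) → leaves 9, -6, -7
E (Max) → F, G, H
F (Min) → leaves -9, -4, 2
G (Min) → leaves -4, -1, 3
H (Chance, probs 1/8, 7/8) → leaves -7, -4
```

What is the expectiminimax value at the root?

-5

C (Min): min(-5, -5) = -5
D (Min): min(9, -6, -7) = -7
B (Max): max(-5, -7) = -5
F (Min): min(-9, -4, 2) = -9
G (Min): min(-4, -1, 3) = -4
H (Chance): 1/8·-7 + 7/8·-4 = -4.38
E (Max): max(-9, -4, -4.38) = -4
Root (Min): min(-5, -4) = -5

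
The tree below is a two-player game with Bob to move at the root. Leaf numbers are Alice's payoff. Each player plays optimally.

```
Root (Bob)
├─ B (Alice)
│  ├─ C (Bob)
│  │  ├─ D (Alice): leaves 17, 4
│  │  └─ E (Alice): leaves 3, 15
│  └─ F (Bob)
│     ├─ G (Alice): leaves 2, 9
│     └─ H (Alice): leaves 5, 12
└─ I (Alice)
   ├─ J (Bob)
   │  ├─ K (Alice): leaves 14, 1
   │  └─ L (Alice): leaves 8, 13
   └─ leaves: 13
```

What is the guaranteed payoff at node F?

G: max(2, 9) = 9
H: max(5, 12) = 12
F: min(9, 12) = 9

9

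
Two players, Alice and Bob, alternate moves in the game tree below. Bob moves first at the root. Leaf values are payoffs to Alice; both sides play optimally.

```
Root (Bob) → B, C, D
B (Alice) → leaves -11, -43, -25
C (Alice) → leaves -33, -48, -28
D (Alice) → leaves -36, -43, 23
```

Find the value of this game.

-28

B (Alice): max(-11, -43, -25) = -11
C (Alice): max(-33, -48, -28) = -28
D (Alice): max(-36, -43, 23) = 23
Root (Bob): min(-11, -28, 23) = -28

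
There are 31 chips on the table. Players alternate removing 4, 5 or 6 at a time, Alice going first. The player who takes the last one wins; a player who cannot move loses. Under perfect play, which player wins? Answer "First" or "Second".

Second

W/L table (W = player to move can force a win):
i:   0  1  2  3  4  5  6  7  8  9 10 11 12 13 14 15 16 17 18 19 20 21 22 23 24 25 26 27 28 29 30 31
     L  L  L  L  W  W  W  W  W  W  L  L  L  L  W  W  W  W  W  W  L  L  L  L  W  W  W  W  W  W  L  L
Position 31 is L, so the second player wins.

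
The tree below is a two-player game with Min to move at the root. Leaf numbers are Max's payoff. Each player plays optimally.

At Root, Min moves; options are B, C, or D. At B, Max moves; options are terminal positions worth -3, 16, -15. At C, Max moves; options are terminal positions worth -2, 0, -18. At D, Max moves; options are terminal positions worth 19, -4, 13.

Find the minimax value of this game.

0

B (Max): max(-3, 16, -15) = 16
C (Max): max(-2, 0, -18) = 0
D (Max): max(19, -4, 13) = 19
Root (Min): min(16, 0, 19) = 0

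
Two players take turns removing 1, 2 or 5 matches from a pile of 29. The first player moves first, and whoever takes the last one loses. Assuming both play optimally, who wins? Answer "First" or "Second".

First

i:   0  1  2  3  4  5  6  7  8  9 10 11 12 13 14 15 16 17 18 19 20 21 22 23 24 25 26 27 28 29
     W  L  W  W  L  W  W  L  W  W  L  W  W  L  W  W  L  W  W  L  W  W  L  W  W  L  W  W  L  W
Position 29 is W, so the first player wins.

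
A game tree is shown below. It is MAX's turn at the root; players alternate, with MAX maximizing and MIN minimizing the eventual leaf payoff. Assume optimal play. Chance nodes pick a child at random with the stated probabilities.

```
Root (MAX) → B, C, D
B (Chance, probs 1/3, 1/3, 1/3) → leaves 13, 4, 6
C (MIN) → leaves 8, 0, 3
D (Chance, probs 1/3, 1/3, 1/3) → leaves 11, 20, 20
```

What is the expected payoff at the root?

B (Chance): 1/3·13 + 1/3·4 + 1/3·6 = 7.67
C (MIN): min(8, 0, 3) = 0
D (Chance): 1/3·11 + 1/3·20 + 1/3·20 = 17
Root (MAX): max(7.67, 0, 17) = 17

17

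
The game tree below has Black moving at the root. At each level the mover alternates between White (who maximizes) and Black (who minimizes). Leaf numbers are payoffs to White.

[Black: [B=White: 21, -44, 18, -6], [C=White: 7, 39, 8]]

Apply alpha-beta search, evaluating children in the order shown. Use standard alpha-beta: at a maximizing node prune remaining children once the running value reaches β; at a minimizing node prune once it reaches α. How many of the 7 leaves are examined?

6

B [α=-∞,β=+∞]: v=21
C [α=-∞,β=21]: v=39 after child 2 ≥ β → β-cutoff, skip 1
Root [α=-∞,β=+∞]: v=21
Leaves evaluated: 6 of 7.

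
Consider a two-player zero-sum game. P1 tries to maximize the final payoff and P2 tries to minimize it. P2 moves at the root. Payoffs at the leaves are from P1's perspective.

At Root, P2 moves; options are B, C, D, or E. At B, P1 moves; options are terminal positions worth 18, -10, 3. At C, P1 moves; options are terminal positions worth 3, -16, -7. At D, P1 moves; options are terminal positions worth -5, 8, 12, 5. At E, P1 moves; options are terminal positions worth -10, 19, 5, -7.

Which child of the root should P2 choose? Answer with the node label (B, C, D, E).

C

B (P1): max(18, -10, 3) = 18
C (P1): max(3, -16, -7) = 3
D (P1): max(-5, 8, 12, 5) = 12
E (P1): max(-10, 19, 5, -7) = 19
Root (P2): min(18, 3, 12, 19) = 3
P2 picks the child with the lowest value: C (value 3).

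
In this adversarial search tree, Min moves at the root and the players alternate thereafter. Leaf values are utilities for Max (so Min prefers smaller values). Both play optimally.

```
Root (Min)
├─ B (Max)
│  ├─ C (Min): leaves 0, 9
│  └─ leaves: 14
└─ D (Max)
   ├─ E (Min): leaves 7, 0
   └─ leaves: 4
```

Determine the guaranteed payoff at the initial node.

C (Min): min(0, 9) = 0
B (Max): max(0, 14) = 14
E (Min): min(7, 0) = 0
D (Max): max(0, 4) = 4
Root (Min): min(14, 4) = 4

4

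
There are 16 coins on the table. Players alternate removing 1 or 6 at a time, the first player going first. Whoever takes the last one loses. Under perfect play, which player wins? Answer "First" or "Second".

First

Compute winning (W) and losing (L) positions by backward induction:
i:   0  1  2  3  4  5  6  7  8  9 10 11 12 13 14 15 16
     W  L  W  L  W  L  W  W  L  W  L  W  L  W  W  L  W
Position 16 is W, so the first player wins.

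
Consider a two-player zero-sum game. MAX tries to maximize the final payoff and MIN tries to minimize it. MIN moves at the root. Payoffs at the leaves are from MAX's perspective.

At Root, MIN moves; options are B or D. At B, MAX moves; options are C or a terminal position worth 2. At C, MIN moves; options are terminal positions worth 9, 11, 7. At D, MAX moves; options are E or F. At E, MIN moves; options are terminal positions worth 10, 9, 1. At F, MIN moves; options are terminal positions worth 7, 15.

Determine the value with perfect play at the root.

7

C (MIN): min(9, 11, 7) = 7
B (MAX): max(7, 2) = 7
E (MIN): min(10, 9, 1) = 1
F (MIN): min(7, 15) = 7
D (MAX): max(1, 7) = 7
Root (MIN): min(7, 7) = 7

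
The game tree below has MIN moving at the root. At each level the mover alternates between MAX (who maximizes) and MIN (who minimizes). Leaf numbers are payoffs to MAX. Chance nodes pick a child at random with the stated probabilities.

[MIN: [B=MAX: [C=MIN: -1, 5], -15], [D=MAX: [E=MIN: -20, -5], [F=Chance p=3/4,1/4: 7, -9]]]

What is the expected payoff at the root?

-1

C (MIN): min(-1, 5) = -1
B (MAX): max(-1, -15) = -1
E (MIN): min(-20, -5) = -20
F (Chance): 3/4·7 + 1/4·-9 = 3
D (MAX): max(-20, 3) = 3
Root (MIN): min(-1, 3) = -1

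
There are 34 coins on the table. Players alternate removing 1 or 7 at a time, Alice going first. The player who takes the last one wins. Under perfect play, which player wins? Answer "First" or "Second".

Second

W/L table (W = player to move can force a win):
i:   0  1  2  3  4  5  6  7  8  9 10 11 12 13 14 15 16 17 18 19 20 21 22 23 24 25 26 27 28 29 30 31 32 33 34
     L  W  L  W  L  W  L  W  L  W  L  W  L  W  L  W  L  W  L  W  L  W  L  W  L  W  L  W  L  W  L  W  L  W  L
Position 34 is L, so the second player wins.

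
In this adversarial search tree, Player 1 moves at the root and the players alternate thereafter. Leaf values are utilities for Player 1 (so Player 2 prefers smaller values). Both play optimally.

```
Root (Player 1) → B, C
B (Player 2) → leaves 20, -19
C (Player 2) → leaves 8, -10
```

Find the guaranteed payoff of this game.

-10

B (Player 2): min(20, -19) = -19
C (Player 2): min(8, -10) = -10
Root (Player 1): max(-19, -10) = -10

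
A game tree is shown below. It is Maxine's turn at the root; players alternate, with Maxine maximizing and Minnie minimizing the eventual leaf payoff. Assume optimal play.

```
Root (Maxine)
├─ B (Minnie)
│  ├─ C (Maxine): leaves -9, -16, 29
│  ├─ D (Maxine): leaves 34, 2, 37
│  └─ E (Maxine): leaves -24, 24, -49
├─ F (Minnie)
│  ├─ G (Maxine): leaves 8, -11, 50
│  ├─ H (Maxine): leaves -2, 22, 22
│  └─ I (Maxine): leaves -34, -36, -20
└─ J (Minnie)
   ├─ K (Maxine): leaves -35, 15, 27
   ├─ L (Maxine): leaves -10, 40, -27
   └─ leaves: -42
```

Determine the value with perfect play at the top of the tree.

C (Maxine): max(-9, -16, 29) = 29
D (Maxine): max(34, 2, 37) = 37
E (Maxine): max(-24, 24, -49) = 24
B (Minnie): min(29, 37, 24) = 24
G (Maxine): max(8, -11, 50) = 50
H (Maxine): max(-2, 22, 22) = 22
I (Maxine): max(-34, -36, -20) = -20
F (Minnie): min(50, 22, -20) = -20
K (Maxine): max(-35, 15, 27) = 27
L (Maxine): max(-10, 40, -27) = 40
J (Minnie): min(27, 40, -42) = -42
Root (Maxine): max(24, -20, -42) = 24

24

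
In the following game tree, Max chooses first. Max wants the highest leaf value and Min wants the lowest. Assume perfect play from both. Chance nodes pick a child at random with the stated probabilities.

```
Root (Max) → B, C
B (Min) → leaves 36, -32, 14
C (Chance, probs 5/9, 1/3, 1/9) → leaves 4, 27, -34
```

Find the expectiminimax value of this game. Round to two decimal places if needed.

7.44

B (Min): min(36, -32, 14) = -32
C (Chance): 5/9·4 + 1/3·27 + 1/9·-34 = 7.44
Root (Max): max(-32, 7.44) = 7.44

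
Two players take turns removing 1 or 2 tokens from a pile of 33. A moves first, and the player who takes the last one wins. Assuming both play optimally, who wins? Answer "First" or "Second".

Mark each pile size as W (mover wins) or L (mover loses):
i:   0  1  2  3  4  5  6  7  8  9 10 11 12 13 14 15 16 17 18 19 20 21 22 23 24 25 26 27 28 29 30 31 32 33
     L  W  W  L  W  W  L  W  W  L  W  W  L  W  W  L  W  W  L  W  W  L  W  W  L  W  W  L  W  W  L  W  W  L
Position 33 is L, so the second player wins.

Second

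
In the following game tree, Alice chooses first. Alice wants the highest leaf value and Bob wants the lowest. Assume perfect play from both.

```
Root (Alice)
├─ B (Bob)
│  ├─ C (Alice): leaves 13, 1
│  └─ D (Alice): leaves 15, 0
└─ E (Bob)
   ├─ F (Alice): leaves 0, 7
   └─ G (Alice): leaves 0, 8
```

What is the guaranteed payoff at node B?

C: max(13, 1) = 13
D: max(15, 0) = 15
B: min(13, 15) = 13

13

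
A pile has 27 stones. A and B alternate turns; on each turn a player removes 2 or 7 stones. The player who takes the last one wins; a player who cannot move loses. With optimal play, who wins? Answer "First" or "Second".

Positions where the player to move wins (W) vs loses (L):
i:   0  1  2  3  4  5  6  7  8  9 10 11 12 13 14 15 16 17 18 19 20 21 22 23 24 25 26 27
     L  L  W  W  L  L  W  W  W  L  L  W  W  L  L  W  W  W  L  L  W  W  L  L  W  W  W  L
Position 27 is L, so the second player wins.

Second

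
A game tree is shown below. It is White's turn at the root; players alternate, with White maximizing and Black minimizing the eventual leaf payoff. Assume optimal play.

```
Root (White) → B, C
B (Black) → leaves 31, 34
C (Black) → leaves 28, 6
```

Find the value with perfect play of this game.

B (Black): min(31, 34) = 31
C (Black): min(28, 6) = 6
Root (White): max(31, 6) = 31

31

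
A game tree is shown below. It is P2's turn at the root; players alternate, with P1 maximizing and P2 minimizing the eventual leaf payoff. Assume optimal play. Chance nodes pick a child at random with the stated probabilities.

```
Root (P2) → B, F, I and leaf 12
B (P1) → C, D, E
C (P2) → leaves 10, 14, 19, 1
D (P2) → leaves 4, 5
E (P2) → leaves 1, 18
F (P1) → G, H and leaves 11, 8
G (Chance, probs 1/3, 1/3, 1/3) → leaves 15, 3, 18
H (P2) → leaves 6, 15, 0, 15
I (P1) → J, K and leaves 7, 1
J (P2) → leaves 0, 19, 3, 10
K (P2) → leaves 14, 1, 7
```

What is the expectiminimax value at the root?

C (P2): min(10, 14, 19, 1) = 1
D (P2): min(4, 5) = 4
E (P2): min(1, 18) = 1
B (P1): max(1, 4, 1) = 4
G (Chance): 1/3·15 + 1/3·3 + 1/3·18 = 12
H (P2): min(6, 15, 0, 15) = 0
F (P1): max(12, 0, 11, 8) = 12
J (P2): min(0, 19, 3, 10) = 0
K (P2): min(14, 1, 7) = 1
I (P1): max(0, 1, 7, 1) = 7
Root (P2): min(4, 12, 7, 12) = 4

4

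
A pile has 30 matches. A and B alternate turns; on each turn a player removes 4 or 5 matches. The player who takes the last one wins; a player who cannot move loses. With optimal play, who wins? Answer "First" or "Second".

Second

i:   0  1  2  3  4  5  6  7  8  9 10 11 12 13 14 15 16 17 18 19 20 21 22 23 24 25 26 27 28 29 30
     L  L  L  L  W  W  W  W  W  L  L  L  L  W  W  W  W  W  L  L  L  L  W  W  W  W  W  L  L  L  L
Position 30 is L, so the second player wins.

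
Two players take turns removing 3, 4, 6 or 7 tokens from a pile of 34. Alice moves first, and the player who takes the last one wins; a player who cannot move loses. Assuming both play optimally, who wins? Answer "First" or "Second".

Mark each pile size as W (mover wins) or L (mover loses):
i:   0  1  2  3  4  5  6  7  8  9 10 11 12 13 14 15 16 17 18 19 20 21 22 23 24 25 26 27 28 29 30 31 32 33 34
     L  L  L  W  W  W  W  W  W  W  L  L  L  W  W  W  W  W  W  W  L  L  L  W  W  W  W  W  W  W  L  L  L  W  W
Position 34 is W, so the first player wins.

First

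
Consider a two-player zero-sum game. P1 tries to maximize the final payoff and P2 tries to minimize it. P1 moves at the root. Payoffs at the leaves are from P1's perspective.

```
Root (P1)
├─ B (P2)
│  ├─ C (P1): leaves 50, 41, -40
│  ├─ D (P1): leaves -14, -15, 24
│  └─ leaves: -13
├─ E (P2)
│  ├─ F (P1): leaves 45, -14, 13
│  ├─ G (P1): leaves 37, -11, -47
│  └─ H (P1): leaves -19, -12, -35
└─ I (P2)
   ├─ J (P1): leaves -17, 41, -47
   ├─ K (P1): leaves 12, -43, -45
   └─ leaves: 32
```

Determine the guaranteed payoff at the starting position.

C (P1): max(50, 41, -40) = 50
D (P1): max(-14, -15, 24) = 24
B (P2): min(50, 24, -13) = -13
F (P1): max(45, -14, 13) = 45
G (P1): max(37, -11, -47) = 37
H (P1): max(-19, -12, -35) = -12
E (P2): min(45, 37, -12) = -12
J (P1): max(-17, 41, -47) = 41
K (P1): max(12, -43, -45) = 12
I (P2): min(41, 12, 32) = 12
Root (P1): max(-13, -12, 12) = 12

12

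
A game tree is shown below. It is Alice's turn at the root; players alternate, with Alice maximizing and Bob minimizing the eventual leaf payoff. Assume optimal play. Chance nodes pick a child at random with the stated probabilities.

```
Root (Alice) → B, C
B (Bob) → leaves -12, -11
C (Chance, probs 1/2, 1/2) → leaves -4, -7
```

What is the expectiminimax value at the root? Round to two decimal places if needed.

-5.5

B (Bob): min(-12, -11) = -12
C (Chance): 1/2·-4 + 1/2·-7 = -5.5
Root (Alice): max(-12, -5.5) = -5.5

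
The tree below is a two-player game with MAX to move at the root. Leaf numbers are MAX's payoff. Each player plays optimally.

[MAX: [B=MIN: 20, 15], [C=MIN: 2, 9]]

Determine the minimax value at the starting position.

B (MIN): min(20, 15) = 15
C (MIN): min(2, 9) = 2
Root (MAX): max(15, 2) = 15

15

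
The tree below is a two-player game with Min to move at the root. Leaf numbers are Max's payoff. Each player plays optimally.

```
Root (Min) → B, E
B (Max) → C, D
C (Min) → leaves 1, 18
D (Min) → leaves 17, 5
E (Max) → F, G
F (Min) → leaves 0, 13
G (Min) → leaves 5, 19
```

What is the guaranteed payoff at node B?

C: min(1, 18) = 1
D: min(17, 5) = 5
B: max(1, 5) = 5

5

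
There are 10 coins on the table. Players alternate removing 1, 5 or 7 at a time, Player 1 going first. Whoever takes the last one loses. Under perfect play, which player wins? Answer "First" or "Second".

Compute winning (W) and losing (L) positions by backward induction:
i:   0  1  2  3  4  5  6  7  8  9 10
     W  L  W  L  W  L  W  L  W  L  W
Position 10 is W, so the first player wins.

First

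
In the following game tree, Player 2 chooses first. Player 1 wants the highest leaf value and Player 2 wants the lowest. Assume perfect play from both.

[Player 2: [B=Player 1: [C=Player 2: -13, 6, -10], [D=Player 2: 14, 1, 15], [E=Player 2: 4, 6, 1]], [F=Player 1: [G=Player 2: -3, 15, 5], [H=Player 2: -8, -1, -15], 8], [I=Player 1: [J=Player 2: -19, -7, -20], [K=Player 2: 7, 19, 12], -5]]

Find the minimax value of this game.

C (Player 2): min(-13, 6, -10) = -13
D (Player 2): min(14, 1, 15) = 1
E (Player 2): min(4, 6, 1) = 1
B (Player 1): max(-13, 1, 1) = 1
G (Player 2): min(-3, 15, 5) = -3
H (Player 2): min(-8, -1, -15) = -15
F (Player 1): max(-3, -15, 8) = 8
J (Player 2): min(-19, -7, -20) = -20
K (Player 2): min(7, 19, 12) = 7
I (Player 1): max(-20, 7, -5) = 7
Root (Player 2): min(1, 8, 7) = 1

1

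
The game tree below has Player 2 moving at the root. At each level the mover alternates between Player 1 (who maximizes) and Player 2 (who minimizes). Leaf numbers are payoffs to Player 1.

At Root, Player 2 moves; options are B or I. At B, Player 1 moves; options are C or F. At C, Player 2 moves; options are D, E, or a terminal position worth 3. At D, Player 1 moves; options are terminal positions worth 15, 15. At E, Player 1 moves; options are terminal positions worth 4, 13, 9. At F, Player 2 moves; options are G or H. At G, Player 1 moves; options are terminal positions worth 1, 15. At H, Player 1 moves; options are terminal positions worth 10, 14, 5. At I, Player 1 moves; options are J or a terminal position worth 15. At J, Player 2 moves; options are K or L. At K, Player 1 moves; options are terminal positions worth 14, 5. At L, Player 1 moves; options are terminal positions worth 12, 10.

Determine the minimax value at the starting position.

14

D (Player 1): max(15, 15) = 15
E (Player 1): max(4, 13, 9) = 13
C (Player 2): min(15, 13, 3) = 3
G (Player 1): max(1, 15) = 15
H (Player 1): max(10, 14, 5) = 14
F (Player 2): min(15, 14) = 14
B (Player 1): max(3, 14) = 14
K (Player 1): max(14, 5) = 14
L (Player 1): max(12, 10) = 12
J (Player 2): min(14, 12) = 12
I (Player 1): max(12, 15) = 15
Root (Player 2): min(14, 15) = 14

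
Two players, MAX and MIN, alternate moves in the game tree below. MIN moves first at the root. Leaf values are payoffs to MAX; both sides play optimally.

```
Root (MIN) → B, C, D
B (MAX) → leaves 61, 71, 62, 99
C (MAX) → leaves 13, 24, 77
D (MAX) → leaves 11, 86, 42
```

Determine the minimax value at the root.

77

B (MAX): max(61, 71, 62, 99) = 99
C (MAX): max(13, 24, 77) = 77
D (MAX): max(11, 86, 42) = 86
Root (MIN): min(99, 77, 86) = 77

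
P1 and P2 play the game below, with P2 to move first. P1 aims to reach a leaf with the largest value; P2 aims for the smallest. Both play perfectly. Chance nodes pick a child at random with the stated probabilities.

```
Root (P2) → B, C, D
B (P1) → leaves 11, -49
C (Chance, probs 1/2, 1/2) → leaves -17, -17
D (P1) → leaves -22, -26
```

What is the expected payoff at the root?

B (P1): max(11, -49) = 11
C (Chance): 1/2·-17 + 1/2·-17 = -17
D (P1): max(-22, -26) = -22
Root (P2): min(11, -17, -22) = -22

-22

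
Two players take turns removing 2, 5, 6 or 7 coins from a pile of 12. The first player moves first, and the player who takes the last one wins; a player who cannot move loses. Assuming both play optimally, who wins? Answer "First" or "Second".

i:   0  1  2  3  4  5  6  7  8  9 10 11 12
     L  L  W  W  L  W  W  W  W  W  W  W  L
Position 12 is L, so the second player wins.

Second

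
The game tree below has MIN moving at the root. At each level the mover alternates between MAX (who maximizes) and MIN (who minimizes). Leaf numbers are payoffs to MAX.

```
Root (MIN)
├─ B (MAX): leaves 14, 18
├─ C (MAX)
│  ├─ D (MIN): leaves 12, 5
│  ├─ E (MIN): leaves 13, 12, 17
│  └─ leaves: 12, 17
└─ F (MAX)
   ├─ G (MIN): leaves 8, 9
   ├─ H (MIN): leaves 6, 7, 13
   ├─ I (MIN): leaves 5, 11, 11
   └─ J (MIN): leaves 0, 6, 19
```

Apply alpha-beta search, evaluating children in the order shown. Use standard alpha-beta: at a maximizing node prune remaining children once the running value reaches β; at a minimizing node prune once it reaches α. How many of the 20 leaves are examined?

14

B [α=-∞,β=+∞]: v=18
D [α=-∞,β=18]: v=5
E [α=5,β=18]: v=12
C [α=-∞,β=18]: v=17
G [α=-∞,β=17]: v=8
H [α=8,β=17]: v=6 after child 1 ≤ α → α-cutoff, skip 2
I [α=8,β=17]: v=5 after child 1 ≤ α → α-cutoff, skip 2
J [α=8,β=17]: v=0 after child 1 ≤ α → α-cutoff, skip 2
F [α=-∞,β=17]: v=8
Root [α=-∞,β=+∞]: v=8
Leaves evaluated: 14 of 20.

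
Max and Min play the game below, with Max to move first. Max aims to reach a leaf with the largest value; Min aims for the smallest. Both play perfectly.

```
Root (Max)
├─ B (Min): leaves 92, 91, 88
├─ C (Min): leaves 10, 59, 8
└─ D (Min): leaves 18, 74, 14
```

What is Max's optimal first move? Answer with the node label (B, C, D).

B (Min): min(92, 91, 88) = 88
C (Min): min(10, 59, 8) = 8
D (Min): min(18, 74, 14) = 14
Root (Max): max(88, 8, 14) = 88
Max picks the child with the highest value: B (value 88).

B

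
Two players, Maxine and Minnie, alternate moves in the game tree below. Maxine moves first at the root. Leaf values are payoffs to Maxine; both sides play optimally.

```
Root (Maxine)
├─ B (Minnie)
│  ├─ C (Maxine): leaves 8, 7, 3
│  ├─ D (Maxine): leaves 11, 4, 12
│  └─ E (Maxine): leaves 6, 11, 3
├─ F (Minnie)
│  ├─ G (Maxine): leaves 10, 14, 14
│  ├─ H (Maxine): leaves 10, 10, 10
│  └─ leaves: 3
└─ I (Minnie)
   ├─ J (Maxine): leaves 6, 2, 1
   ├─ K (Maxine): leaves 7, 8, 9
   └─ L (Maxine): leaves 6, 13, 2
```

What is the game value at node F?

G: max(10, 14, 14) = 14
H: max(10, 10, 10) = 10
F: min(14, 10, 3) = 3

3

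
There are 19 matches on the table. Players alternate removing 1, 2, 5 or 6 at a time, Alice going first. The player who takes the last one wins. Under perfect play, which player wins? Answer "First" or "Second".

Positions where the player to move wins (W) vs loses (L):
i:   0  1  2  3  4  5  6  7  8  9 10 11 12 13 14 15 16 17 18 19
     L  W  W  L  W  W  W  L  W  W  L  W  W  W  L  W  W  L  W  W
Position 19 is W, so the first player wins.

First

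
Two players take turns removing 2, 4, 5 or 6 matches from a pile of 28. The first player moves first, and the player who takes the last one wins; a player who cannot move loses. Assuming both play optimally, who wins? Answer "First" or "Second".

First

W/L table (W = player to move can force a win):
i:   0  1  2  3  4  5  6  7  8  9 10 11 12 13 14 15 16 17 18 19 20 21 22 23 24 25 26 27 28
     L  L  W  W  W  W  W  W  L  L  W  W  W  W  W  W  L  L  W  W  W  W  W  W  L  L  W  W  W
Position 28 is W, so the first player wins.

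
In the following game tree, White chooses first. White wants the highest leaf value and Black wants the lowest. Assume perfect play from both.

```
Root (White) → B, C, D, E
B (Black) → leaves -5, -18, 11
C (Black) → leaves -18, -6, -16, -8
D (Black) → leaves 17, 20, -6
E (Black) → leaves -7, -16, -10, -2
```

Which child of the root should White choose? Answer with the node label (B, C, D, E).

B (Black): min(-5, -18, 11) = -18
C (Black): min(-18, -6, -16, -8) = -18
D (Black): min(17, 20, -6) = -6
E (Black): min(-7, -16, -10, -2) = -16
Root (White): max(-18, -18, -6, -16) = -6
White picks the child with the highest value: D (value -6).

D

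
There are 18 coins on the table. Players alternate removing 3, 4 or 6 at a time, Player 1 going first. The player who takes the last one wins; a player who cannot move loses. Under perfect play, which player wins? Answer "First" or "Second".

Second

Positions where the player to move wins (W) vs loses (L):
i:   0  1  2  3  4  5  6  7  8  9 10 11 12 13 14 15 16 17 18
     L  L  L  W  W  W  W  W  W  L  L  L  W  W  W  W  W  W  L
Position 18 is L, so the second player wins.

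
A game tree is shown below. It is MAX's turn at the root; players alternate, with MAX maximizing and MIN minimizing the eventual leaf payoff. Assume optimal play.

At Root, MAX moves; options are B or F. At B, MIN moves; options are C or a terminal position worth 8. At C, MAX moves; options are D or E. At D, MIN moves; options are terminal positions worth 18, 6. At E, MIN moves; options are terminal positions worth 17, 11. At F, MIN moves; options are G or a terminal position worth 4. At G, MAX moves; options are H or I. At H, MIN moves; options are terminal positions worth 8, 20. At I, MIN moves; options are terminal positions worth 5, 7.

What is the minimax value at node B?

8

D: min(18, 6) = 6
E: min(17, 11) = 11
C: max(6, 11) = 11
B: min(11, 8) = 8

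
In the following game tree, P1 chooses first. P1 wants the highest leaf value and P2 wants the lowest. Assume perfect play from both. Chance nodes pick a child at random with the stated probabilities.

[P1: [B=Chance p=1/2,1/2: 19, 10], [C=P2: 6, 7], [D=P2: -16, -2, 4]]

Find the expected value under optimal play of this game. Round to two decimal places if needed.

14.5

B (Chance): 1/2·19 + 1/2·10 = 14.5
C (P2): min(6, 7) = 6
D (P2): min(-16, -2, 4) = -16
Root (P1): max(14.5, 6, -16) = 14.5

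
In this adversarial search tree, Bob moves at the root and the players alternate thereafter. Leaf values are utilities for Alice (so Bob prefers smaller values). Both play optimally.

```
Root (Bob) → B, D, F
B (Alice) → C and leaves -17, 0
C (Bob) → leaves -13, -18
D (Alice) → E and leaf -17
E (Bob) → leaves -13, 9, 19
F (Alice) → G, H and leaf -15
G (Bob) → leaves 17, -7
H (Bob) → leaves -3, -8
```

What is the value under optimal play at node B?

C: min(-13, -18) = -18
B: max(-18, -17, 0) = 0

0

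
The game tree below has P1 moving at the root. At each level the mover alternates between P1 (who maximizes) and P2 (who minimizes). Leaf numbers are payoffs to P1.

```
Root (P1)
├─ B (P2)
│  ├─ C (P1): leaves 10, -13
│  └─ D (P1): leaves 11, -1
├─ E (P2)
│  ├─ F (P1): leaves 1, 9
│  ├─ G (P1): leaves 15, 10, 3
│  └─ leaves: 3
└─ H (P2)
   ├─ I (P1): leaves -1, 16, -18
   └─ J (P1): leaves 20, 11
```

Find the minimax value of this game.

16

C (P1): max(10, -13) = 10
D (P1): max(11, -1) = 11
B (P2): min(10, 11) = 10
F (P1): max(1, 9) = 9
G (P1): max(15, 10, 3) = 15
E (P2): min(9, 15, 3) = 3
I (P1): max(-1, 16, -18) = 16
J (P1): max(20, 11) = 20
H (P2): min(16, 20) = 16
Root (P1): max(10, 3, 16) = 16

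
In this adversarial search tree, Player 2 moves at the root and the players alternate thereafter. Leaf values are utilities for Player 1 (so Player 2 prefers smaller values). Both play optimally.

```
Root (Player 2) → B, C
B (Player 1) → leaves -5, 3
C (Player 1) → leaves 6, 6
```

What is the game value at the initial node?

3

B (Player 1): max(-5, 3) = 3
C (Player 1): max(6, 6) = 6
Root (Player 2): min(3, 6) = 3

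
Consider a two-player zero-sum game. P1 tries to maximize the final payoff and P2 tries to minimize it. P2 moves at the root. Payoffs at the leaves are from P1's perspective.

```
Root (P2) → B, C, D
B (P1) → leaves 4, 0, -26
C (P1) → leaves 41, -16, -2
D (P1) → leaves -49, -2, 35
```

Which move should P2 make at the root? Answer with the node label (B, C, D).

B (P1): max(4, 0, -26) = 4
C (P1): max(41, -16, -2) = 41
D (P1): max(-49, -2, 35) = 35
Root (P2): min(4, 41, 35) = 4
P2 picks the child with the lowest value: B (value 4).

B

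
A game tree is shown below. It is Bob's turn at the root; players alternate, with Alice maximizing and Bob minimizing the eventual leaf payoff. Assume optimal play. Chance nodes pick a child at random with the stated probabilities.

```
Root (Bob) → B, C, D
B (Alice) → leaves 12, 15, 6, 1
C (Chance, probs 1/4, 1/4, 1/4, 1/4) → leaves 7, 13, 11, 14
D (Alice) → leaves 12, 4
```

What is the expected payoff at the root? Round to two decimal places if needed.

B (Alice): max(12, 15, 6, 1) = 15
C (Chance): 1/4·7 + 1/4·13 + 1/4·11 + 1/4·14 = 11.25
D (Alice): max(12, 4) = 12
Root (Bob): min(15, 11.25, 12) = 11.25

11.25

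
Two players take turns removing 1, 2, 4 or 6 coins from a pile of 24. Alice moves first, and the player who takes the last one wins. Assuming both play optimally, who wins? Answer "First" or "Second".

Second

Mark each pile size as W (mover wins) or L (mover loses):
i:   0  1  2  3  4  5  6  7  8  9 10 11 12 13 14 15 16 17 18 19 20 21 22 23 24
     L  W  W  L  W  W  W  W  L  W  W  L  W  W  W  W  L  W  W  L  W  W  W  W  L
Position 24 is L, so the second player wins.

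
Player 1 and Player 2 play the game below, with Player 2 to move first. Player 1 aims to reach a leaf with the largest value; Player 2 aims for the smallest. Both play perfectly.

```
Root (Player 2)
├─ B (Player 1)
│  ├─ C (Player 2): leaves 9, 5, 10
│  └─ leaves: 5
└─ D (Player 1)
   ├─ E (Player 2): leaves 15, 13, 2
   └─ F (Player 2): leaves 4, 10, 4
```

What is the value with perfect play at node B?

C: min(9, 5, 10) = 5
B: max(5, 5) = 5

5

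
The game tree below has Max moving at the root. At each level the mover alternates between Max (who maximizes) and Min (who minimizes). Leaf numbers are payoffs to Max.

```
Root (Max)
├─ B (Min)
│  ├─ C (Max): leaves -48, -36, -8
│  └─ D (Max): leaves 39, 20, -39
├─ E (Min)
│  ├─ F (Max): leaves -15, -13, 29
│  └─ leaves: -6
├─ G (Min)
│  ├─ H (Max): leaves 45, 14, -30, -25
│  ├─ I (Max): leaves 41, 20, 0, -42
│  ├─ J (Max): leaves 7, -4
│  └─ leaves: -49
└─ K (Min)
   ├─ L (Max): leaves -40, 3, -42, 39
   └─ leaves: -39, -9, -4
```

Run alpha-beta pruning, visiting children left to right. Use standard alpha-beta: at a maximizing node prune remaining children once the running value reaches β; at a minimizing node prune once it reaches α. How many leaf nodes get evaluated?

24

C [α=-∞,β=+∞]: v=-8
D [α=-∞,β=-8]: v=39 after child 1 ≥ β → β-cutoff, skip 2
B [α=-∞,β=+∞]: v=-8
F [α=-8,β=+∞]: v=29
E [α=-8,β=+∞]: v=-6
H [α=-6,β=+∞]: v=45
I [α=-6,β=45]: v=41
J [α=-6,β=41]: v=7
G [α=-6,β=+∞]: v=-49
L [α=-6,β=+∞]: v=39
K [α=-6,β=+∞]: v=-39 after child 2 ≤ α → α-cutoff, skip 2
Root [α=-∞,β=+∞]: v=-6
Leaves evaluated: 24 of 28.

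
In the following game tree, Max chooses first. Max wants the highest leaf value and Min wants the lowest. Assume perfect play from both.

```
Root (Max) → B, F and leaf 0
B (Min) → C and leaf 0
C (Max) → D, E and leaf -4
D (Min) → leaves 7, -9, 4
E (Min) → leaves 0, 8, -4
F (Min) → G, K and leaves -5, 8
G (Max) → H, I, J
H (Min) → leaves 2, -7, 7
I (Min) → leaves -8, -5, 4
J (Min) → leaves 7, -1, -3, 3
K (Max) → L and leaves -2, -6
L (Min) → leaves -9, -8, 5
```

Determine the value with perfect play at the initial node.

0

D (Min): min(7, -9, 4) = -9
E (Min): min(0, 8, -4) = -4
C (Max): max(-9, -4, -4) = -4
B (Min): min(-4, 0) = -4
H (Min): min(2, -7, 7) = -7
I (Min): min(-8, -5, 4) = -8
J (Min): min(7, -1, -3, 3) = -3
G (Max): max(-7, -8, -3) = -3
L (Min): min(-9, -8, 5) = -9
K (Max): max(-9, -2, -6) = -2
F (Min): min(-3, -2, -5, 8) = -5
Root (Max): max(-4, -5, 0) = 0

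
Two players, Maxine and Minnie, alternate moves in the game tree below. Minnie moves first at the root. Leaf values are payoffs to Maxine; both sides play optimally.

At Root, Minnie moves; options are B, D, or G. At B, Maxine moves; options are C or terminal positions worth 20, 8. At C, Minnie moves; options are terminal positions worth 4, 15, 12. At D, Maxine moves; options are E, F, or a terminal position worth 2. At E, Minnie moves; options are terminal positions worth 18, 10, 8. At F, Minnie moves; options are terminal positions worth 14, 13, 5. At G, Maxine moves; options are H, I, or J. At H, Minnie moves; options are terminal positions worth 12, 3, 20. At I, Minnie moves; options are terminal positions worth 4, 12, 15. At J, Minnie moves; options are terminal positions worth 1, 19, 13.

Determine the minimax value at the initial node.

4

C (Minnie): min(4, 15, 12) = 4
B (Maxine): max(4, 20, 8) = 20
E (Minnie): min(18, 10, 8) = 8
F (Minnie): min(14, 13, 5) = 5
D (Maxine): max(8, 5, 2) = 8
H (Minnie): min(12, 3, 20) = 3
I (Minnie): min(4, 12, 15) = 4
J (Minnie): min(1, 19, 13) = 1
G (Maxine): max(3, 4, 1) = 4
Root (Minnie): min(20, 8, 4) = 4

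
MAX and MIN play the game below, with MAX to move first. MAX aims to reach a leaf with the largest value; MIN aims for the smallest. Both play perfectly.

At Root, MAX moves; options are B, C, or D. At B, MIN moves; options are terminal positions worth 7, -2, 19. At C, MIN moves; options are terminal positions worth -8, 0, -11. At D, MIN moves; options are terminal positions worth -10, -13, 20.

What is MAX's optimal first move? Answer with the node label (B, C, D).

B

B (MIN): min(7, -2, 19) = -2
C (MIN): min(-8, 0, -11) = -11
D (MIN): min(-10, -13, 20) = -13
Root (MAX): max(-2, -11, -13) = -2
MAX picks the child with the highest value: B (value -2).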